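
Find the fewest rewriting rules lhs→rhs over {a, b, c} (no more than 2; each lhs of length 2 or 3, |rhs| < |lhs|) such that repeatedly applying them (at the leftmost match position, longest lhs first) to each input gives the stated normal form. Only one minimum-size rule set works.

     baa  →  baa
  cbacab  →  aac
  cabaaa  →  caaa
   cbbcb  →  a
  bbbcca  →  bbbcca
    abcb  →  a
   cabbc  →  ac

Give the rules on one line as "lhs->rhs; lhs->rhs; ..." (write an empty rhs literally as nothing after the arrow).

ab->; cb->a

  | baa
  | cbacab => aacab => aac
  | cabaaa => caaa
  | cbbcb => abcb => cb => a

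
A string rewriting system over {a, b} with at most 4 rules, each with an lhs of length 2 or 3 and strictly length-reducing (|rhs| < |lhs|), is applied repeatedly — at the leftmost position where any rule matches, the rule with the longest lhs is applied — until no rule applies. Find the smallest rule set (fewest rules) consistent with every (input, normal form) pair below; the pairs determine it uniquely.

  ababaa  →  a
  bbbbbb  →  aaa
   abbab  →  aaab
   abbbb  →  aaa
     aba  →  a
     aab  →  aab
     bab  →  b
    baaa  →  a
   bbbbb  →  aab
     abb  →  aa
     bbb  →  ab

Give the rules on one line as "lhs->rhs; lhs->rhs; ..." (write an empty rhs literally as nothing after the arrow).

  | ababaa => abaa => a
  | bbbbbb => abbbb => aabb => aaa
  | abbab => aaab
  | abbbb => aabb => aaa

ba->; baa->; bb->a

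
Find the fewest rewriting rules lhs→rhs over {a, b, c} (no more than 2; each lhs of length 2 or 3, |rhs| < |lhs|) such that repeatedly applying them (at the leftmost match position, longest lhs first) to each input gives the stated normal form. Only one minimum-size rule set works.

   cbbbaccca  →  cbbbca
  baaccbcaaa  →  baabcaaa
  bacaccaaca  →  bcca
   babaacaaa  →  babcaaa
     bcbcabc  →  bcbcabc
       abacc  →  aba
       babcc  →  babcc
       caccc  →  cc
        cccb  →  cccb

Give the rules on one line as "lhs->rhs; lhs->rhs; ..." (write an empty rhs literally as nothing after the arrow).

ac->c; acc->a

  | cbbbaccca => cbbbaca => cbbbca
  | baaccbcaaa => baabcaaa
  | bacaccaaca => bcaccaaca => bcaaaca => bcaaca => bcaca => bcca
  | babaacaaa => babacaaa => babcaaa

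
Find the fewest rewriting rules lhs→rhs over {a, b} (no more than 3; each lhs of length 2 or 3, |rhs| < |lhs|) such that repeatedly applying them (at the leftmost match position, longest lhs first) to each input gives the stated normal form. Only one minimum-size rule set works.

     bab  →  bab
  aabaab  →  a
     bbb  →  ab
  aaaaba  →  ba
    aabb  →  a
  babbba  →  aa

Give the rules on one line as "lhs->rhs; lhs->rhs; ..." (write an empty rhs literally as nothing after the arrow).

  | bab
  | aabaab => baab => bb => a
  | bbb => ab
  | aaaaba => aaba => ba

aab->b; bb->a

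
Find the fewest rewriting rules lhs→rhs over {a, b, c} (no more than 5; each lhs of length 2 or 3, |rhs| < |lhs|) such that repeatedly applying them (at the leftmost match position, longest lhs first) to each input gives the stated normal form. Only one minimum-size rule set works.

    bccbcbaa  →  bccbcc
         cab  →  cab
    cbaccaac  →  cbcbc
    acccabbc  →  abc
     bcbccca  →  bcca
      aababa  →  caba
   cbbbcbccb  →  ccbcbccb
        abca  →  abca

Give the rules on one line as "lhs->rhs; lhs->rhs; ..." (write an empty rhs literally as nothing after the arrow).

  | bccbcbaa => bccbcbb => bccbcc
  | cab
  | cbaccaac => cbcaac => cbcbc
  | acccabbc => ababbc => abacc => abc

aa->b; bac->b; bb->c; ccc->b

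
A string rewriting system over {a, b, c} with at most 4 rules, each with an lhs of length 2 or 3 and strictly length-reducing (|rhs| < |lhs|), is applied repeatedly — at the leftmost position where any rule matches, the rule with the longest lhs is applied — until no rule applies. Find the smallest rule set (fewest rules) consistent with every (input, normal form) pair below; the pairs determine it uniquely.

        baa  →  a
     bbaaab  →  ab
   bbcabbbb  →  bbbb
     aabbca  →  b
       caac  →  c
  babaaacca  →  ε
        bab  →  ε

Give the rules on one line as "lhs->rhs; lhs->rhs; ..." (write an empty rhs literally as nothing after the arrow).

  | baa => a
  | bbaaab => baab => ab
  | bbcabbbb => bbabbbb => bbbb
  | aabbca => bbca => bba => b

aa->; ba->; bab->; ca->a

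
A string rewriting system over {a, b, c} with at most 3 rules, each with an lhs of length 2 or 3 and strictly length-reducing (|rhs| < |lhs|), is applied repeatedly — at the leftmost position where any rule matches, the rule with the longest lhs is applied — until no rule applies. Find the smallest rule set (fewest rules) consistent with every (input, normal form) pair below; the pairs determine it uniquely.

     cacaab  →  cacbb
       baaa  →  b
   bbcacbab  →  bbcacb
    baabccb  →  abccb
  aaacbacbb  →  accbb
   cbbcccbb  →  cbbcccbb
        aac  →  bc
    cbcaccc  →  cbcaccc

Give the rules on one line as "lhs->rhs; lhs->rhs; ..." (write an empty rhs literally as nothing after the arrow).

aa->b; aaa->a; ba->

  | cacaab => cacbb
  | baaa => aa => b
  | bbcacbab => bbcacb
  | baabccb => abccb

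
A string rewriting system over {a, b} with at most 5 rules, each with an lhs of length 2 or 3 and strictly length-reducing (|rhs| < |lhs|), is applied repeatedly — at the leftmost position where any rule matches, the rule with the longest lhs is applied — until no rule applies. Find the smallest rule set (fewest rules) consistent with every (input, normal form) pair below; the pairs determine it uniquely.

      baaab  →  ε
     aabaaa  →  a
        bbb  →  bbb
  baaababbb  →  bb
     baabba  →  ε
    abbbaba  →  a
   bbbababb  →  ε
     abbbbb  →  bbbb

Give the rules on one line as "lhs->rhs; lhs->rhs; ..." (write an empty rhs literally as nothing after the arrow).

aa->a; ab->; ba->; bab->a

  | baaab => aab => ab => ε
  | aabaaa => abaaa => aaa => aa => a
  | bbb
  | baaababbb => aababbb => ababbb => abbb => bb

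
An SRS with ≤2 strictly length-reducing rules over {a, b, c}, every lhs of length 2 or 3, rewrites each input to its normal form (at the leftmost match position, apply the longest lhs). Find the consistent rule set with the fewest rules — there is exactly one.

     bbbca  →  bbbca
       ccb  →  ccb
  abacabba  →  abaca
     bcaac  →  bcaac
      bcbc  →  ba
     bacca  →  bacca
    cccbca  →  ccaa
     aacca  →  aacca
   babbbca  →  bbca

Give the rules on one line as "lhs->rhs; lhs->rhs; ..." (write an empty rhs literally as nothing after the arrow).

  | bbbca
  | ccb
  | abacabba => abaca
  | bcaac

abb->; cbc->a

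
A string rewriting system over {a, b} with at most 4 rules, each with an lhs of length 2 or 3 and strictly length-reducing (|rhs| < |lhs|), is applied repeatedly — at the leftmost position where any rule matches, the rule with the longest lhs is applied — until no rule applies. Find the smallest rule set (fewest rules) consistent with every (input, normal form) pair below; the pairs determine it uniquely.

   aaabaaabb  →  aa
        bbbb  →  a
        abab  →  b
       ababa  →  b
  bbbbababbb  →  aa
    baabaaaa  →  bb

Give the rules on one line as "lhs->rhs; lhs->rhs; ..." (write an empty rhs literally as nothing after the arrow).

ab->; aba->; ba->b; bbb->aa

  | aaabaaabb => aaaabb => aaab => aa
  | bbbb => aab => a
  | abab => b
  | ababa => ba => b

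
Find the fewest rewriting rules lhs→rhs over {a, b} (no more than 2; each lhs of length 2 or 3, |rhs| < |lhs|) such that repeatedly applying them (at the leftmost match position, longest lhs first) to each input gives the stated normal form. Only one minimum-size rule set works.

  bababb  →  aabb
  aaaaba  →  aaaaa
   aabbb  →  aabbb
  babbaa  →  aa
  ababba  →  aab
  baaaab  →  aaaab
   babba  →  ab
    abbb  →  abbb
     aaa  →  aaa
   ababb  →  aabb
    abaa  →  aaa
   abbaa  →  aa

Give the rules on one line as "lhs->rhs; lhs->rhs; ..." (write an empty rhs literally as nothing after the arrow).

ba->a; bba->b

  | bababb => ababb => aabb
  | aaaaba => aaaaa
  | aabbb
  | babbaa => abbaa => aba => aa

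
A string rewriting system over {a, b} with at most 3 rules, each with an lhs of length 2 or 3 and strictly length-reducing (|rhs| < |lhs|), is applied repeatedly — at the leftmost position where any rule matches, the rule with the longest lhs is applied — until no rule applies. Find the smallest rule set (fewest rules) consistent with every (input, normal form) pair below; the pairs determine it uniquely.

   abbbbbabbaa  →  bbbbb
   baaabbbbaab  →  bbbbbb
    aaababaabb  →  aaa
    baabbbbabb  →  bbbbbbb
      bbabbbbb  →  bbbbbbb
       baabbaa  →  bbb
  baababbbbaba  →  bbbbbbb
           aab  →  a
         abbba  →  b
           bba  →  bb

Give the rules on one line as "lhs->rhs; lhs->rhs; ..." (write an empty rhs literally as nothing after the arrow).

  | abbbbbabbaa => bbbabbaa => bbbbbaa => bbbbba => bbbbb
  | baaabbbbaab => baabbbbaab => babbbbaab => bbbbbaab => bbbbbab => bbbbbb
  | aaababaabb => aaabaabb => aaaabb => aaa
  | baabbbbabb => babbbbabb => bbbbbabb => bbbbbbb

ab->; abb->; ba->b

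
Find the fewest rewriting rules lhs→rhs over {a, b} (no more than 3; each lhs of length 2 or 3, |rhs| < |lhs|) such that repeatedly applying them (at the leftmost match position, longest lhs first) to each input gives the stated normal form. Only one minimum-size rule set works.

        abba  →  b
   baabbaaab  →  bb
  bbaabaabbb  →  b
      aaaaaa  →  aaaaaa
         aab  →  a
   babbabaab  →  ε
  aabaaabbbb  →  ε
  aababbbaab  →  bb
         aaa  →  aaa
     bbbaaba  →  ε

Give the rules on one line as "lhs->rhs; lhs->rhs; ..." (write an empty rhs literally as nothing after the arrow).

  | abba => ba => b
  | baabbaaab => babbaaab => bbbaaab => baab => bab => bb
  | bbaabaabbb => abaabbb => aabbb => abb => b
  | aaaaaa

ab->; ba->b; bba->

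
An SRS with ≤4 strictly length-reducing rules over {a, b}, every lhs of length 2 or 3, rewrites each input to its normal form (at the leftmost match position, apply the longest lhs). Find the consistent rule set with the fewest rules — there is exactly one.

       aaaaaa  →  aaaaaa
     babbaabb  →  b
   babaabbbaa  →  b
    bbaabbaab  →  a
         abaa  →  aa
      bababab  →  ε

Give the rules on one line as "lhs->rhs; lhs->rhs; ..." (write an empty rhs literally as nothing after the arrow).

  | aaaaaa
  | babbaabb => bbbaabb => baabb => babb => bbb => b
  | babaabbbaa => bbaabbbaa => aabbbaa => abbaa => baa => ba => b
  | bbaabbaab => aabbaab => abaab => aab => a

ab->; ba->b; bb->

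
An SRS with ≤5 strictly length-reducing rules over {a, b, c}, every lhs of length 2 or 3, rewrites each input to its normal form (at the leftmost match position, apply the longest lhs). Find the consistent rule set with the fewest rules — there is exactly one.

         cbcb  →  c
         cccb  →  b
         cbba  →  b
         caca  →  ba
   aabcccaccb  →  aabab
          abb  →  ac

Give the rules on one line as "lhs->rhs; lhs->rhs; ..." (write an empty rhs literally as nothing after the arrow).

bb->c; bc->b; ca->b; cb->b

  | cbcb => bcb => bb => c
  | cccb => ccb => cb => b
  | cbba => bba => ca => b
  | caca => bca => ba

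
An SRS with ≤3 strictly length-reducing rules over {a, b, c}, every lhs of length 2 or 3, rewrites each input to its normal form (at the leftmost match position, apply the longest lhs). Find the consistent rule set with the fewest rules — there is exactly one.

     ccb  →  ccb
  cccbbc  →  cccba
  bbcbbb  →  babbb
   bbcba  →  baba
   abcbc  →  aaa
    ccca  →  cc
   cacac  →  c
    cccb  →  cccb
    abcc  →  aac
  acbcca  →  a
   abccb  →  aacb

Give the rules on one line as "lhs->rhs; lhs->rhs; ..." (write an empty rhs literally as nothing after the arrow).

  | ccb
  | cccbbc => cccba
  | bbcbbb => babbb
  | bbcba => baba

bc->a; ca->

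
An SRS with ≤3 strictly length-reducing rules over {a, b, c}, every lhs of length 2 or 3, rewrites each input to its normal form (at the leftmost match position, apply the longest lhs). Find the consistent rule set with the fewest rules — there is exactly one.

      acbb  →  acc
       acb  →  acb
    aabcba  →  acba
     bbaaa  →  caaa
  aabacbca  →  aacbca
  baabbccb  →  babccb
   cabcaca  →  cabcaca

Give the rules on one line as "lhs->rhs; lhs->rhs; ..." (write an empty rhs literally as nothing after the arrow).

  | acbb => acc
  | acb
  | aabcba => acba
  | bbaaa => caaa

aab->a; bb->c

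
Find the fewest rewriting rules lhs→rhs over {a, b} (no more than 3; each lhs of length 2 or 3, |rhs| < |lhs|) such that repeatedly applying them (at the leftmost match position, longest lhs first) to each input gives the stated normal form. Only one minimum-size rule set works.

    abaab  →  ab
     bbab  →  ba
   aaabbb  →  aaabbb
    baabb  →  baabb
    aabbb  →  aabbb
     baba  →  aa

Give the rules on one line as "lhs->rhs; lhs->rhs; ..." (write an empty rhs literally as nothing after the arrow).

  | abaab => ab
  | bbab => ba
  | aaabbb
  | baabb

aba->; bab->a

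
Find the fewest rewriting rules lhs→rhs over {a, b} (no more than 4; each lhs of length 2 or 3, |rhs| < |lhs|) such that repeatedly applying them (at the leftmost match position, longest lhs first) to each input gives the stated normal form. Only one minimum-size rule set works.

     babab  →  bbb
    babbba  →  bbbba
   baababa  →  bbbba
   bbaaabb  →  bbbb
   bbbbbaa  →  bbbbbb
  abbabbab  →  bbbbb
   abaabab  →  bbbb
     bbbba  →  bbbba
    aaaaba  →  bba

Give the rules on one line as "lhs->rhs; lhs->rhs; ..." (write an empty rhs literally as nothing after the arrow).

  | babab => bbab => bbb
  | babbba => bbbba
  | baababa => bbbaba => bbbba
  | bbaaabb => bbabb => bbbb

aa->b; aaa->a; ab->b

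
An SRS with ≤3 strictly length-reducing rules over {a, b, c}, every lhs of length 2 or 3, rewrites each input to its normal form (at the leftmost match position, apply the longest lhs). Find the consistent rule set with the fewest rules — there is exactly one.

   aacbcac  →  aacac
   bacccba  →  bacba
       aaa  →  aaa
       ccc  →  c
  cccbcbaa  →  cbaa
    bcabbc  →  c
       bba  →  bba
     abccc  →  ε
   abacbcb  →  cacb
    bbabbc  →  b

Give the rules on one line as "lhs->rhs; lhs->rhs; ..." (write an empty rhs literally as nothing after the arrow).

  | aacbcac => aacac
  | bacccba => bacba
  | aaa
  | ccc => c

ab->c; bc->; cc->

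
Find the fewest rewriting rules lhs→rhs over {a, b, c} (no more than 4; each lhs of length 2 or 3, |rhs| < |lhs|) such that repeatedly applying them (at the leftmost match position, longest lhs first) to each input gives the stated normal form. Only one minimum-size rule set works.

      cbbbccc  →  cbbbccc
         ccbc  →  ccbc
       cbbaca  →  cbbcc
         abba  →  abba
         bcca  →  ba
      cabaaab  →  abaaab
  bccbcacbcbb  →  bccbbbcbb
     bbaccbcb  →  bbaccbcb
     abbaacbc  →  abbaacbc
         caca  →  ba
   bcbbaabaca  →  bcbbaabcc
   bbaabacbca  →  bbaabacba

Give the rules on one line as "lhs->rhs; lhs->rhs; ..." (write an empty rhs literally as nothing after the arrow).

  | cbbbccc
  | ccbc
  | cbbaca => cbbcc
  | abba

aca->cc; ca->a; cac->b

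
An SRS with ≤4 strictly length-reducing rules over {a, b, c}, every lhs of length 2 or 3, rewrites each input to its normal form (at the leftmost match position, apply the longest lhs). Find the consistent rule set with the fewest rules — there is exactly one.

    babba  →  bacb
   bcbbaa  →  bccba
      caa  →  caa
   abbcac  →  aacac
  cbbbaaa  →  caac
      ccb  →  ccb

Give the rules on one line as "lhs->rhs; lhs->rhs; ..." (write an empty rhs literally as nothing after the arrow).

aaa->bc; bb->a; bba->cb

  | babba => bacb
  | bcbbaa => bccba
  | caa
  | abbcac => aacac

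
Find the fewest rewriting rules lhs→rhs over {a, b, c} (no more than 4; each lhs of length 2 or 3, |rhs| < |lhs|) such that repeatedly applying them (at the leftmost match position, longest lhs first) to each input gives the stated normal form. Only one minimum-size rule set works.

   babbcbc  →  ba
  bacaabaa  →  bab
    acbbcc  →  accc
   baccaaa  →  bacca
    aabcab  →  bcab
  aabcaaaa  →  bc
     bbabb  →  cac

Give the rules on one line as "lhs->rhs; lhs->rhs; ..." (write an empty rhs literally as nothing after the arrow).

aa->; abc->a; bb->c; cb->b

  | babbcbc => baccbc => bacbc => babc => ba
  | bacaabaa => bacbaa => babaa => bab
  | acbbcc => abbcc => accc
  | baccaaa => bacca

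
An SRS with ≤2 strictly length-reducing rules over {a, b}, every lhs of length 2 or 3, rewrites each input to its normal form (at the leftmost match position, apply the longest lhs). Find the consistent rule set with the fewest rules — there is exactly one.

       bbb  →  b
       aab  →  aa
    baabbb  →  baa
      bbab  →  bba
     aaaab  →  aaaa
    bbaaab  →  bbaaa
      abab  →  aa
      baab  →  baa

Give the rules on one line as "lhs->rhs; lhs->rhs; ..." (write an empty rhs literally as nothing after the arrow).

  | bbb => b
  | aab => aa
  | baabbb => baabb => baab => baa
  | bbab => bba

ab->a; bbb->b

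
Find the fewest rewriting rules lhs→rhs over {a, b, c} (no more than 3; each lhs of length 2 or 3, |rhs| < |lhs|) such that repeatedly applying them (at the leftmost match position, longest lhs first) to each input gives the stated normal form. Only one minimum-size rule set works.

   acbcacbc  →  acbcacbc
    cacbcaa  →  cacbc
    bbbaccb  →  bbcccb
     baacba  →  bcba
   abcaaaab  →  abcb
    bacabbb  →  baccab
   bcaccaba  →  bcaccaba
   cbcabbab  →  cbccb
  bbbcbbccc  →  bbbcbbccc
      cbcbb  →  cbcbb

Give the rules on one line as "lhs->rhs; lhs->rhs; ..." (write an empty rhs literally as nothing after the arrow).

aa->; abb->ca; bba->bc

  | acbcacbc
  | cacbcaa => cacbc
  | bbbaccb => bbcccb
  | baacba => bcba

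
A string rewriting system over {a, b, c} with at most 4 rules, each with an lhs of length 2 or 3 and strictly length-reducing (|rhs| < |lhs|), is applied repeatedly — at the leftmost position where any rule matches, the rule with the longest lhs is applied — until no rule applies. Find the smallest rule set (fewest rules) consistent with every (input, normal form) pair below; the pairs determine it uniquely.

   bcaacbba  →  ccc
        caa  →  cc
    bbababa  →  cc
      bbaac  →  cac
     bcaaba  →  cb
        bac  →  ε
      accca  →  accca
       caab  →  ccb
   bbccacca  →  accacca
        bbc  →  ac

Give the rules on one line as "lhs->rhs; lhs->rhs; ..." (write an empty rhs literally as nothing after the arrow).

  | bcaacbba => aacbba => ccbba => ccaa => ccc
  | caa => cc
  | bbababa => aababa => cbaba => cbba => caa => cc
  | bbaac => aaac => cac

aa->c; ba->b; bb->a; bc->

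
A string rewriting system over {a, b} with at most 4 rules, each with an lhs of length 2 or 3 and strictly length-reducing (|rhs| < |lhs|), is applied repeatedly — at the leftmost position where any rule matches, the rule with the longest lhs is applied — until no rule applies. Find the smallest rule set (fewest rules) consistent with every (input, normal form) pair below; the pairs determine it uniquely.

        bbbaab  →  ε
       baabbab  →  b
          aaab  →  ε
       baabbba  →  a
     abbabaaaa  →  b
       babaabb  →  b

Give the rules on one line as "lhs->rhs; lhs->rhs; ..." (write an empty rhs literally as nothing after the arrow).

  | bbbaab => baab => bb => ε
  | baabbab => bbbab => bab => b
  | aaab => ab => ε
  | baabbba => bbbba => bba => a

aa->; ab->; bb->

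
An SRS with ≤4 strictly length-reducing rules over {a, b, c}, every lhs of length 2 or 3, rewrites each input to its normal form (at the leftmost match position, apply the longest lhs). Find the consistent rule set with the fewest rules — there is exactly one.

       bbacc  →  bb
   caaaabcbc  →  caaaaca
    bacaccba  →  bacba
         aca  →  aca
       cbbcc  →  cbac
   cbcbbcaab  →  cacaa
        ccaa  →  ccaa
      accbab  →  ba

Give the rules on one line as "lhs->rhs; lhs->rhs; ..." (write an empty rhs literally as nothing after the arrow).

  | bbacc => bb
  | caaaabcbc => caaaacbc => caaaaca
  | bacaccba => bacba
  | aca

ab->a; acc->; bc->a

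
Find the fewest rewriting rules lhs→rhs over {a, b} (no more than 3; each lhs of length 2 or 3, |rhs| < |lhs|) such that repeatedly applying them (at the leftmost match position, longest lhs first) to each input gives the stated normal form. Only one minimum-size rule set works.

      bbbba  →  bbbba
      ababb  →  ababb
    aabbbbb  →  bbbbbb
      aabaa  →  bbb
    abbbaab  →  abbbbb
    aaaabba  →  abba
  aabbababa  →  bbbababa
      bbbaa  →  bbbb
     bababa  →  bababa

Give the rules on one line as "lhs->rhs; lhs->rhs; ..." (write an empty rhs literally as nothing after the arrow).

aa->b; aaa->

  | bbbba
  | ababb
  | aabbbbb => bbbbbb
  | aabaa => bbaa => bbb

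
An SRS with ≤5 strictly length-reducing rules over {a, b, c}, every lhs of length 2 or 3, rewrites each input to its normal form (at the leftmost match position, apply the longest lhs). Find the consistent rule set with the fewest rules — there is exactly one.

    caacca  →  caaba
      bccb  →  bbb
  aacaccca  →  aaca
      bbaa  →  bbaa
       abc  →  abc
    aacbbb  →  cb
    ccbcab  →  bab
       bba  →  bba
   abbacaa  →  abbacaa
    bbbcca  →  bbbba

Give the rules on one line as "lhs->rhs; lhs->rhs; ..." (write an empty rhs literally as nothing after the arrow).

acb->c; bca->a; cab->; cc->b

  | caacca => caaba
  | bccb => bbb
  | aacaccca => aacabca => aaca
  | bbaa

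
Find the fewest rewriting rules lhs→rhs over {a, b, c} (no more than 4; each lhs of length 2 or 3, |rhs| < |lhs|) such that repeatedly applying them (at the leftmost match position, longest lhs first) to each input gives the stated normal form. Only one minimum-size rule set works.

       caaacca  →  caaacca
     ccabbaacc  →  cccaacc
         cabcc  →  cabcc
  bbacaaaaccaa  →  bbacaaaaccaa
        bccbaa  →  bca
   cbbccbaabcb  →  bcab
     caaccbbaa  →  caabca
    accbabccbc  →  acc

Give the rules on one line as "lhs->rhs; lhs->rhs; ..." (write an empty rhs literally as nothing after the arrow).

abb->c; cb->; cba->bc

  | caaacca
  | ccabbaacc => cccaacc
  | cabcc
  | bbacaaaaccaa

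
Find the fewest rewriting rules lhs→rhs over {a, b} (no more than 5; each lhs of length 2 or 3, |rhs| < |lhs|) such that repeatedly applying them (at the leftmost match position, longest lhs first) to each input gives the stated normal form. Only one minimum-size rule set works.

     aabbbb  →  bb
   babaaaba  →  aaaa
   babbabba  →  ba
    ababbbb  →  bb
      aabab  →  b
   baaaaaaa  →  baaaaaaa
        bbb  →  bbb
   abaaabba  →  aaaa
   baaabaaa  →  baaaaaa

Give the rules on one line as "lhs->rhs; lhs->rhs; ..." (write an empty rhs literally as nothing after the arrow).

ab->b; aba->aa; abb->b; bab->

  | aabbbb => abbb => bb
  | babaaaba => aaaba => aaaa
  | babbabba => babba => ba
  | ababbbb => aabbbb => abbb => bb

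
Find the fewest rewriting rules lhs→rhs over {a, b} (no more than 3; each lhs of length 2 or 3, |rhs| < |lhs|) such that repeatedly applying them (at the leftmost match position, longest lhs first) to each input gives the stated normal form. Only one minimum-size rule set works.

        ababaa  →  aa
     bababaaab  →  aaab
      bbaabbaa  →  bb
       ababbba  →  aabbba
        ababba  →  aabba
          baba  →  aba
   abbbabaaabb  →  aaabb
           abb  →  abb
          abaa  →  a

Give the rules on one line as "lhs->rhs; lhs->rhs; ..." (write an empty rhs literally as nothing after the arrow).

baa->; bab->ab

  | ababaa => aabaa => aa
  | bababaaab => ababaaab => aabaaab => aaab
  | bbaabbaa => bbbaa => bb
  | ababbba => aabbba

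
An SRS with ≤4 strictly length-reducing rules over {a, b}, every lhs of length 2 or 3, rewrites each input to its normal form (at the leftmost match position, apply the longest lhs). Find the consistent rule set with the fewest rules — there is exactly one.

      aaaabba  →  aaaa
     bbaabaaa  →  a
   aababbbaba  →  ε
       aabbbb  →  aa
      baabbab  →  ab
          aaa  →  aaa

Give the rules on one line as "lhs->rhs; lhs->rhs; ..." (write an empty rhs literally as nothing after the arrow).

aba->bb; ba->; bb->; bba->

  | aaaabba => aaaa
  | bbaabaaa => abaaa => bbaa => a
  | aababbbaba => abbbbbaba => abbbaba => ababa => bbba => ba => ε
  | aabbbb => aabb => aa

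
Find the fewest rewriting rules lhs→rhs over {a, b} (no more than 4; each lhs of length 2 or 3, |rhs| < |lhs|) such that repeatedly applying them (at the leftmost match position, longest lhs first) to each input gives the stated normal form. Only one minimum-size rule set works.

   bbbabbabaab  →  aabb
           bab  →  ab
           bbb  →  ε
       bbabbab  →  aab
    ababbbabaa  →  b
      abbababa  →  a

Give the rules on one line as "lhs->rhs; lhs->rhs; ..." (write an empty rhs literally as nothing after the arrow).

aaa->; ba->a; baa->b; bbb->

  | bbbabbabaab => abbabaab => ababaab => aabaab => aabb
  | bab => ab
  | bbb => ε
  | bbabbab => babbab => abbab => abab => aab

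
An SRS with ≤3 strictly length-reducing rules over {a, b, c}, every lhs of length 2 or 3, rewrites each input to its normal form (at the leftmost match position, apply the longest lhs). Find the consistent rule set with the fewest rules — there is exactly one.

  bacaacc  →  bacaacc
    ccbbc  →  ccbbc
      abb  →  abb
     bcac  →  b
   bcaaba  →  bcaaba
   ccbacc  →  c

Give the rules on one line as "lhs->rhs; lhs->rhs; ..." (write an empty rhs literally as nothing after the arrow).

  | bacaacc
  | ccbbc
  | abb
  | bcac => b

cac->; cba->a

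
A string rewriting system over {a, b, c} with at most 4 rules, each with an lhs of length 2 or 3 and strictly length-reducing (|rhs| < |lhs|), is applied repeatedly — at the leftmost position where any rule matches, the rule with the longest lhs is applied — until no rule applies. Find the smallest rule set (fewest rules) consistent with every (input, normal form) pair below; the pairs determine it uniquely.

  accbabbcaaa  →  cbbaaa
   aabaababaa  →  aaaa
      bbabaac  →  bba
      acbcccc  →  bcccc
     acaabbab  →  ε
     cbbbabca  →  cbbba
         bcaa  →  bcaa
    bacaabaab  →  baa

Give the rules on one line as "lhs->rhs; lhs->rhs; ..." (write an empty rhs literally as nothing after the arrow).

  | accbabbcaaa => cbabbcaaa => cbbcaaa => cbbaaa
  | aabaababaa => aaababaa => aaabaa => aaaa
  | bbabaac => bbaac => bba
  | acbcccc => bcccc

ab->; ac->; bbc->bb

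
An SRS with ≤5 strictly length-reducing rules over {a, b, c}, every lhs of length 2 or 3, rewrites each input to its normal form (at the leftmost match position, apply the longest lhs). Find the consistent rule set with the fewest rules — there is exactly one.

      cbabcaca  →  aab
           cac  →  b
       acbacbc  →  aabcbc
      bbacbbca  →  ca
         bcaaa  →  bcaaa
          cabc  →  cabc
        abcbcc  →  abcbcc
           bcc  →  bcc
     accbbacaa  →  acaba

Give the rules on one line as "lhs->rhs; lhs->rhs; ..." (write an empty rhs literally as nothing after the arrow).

bb->c; bbb->; cac->b; cba->ab

  | cbabcaca => abbcaca => accaca => acba => aab
  | cac => b
  | acbacbc => aabcbc
  | bbacbbca => cacbbca => bbbca => ca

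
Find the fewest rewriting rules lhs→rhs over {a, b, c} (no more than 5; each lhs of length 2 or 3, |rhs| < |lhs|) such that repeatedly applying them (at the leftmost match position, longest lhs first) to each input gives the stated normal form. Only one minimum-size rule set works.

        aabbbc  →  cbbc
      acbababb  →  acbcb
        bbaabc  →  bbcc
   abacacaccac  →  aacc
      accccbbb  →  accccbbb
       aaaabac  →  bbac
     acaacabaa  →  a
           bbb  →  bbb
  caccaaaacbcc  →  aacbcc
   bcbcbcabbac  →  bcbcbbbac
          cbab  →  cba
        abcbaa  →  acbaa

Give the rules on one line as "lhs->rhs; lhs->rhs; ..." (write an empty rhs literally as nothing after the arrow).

aaa->bc; aab->c; ab->a; ca->

  | aabbbc => cbbc
  | acbababb => acbaabb => acbcb
  | bbaabc => bbcc
  | abacacaccac => aacacaccac => aacaccac => aaccac => aacc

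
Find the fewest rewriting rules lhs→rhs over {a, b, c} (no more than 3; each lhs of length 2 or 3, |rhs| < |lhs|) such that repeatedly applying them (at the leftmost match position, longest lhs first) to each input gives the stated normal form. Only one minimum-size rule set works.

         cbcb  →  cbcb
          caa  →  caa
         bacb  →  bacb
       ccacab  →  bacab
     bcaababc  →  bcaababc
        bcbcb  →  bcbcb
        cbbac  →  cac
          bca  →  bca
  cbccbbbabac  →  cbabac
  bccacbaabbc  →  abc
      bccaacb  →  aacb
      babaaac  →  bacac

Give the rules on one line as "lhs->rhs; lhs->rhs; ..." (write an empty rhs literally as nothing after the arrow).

  | cbcb
  | caa
  | bacb
  | ccacab => bacab

baa->c; bb->; cc->b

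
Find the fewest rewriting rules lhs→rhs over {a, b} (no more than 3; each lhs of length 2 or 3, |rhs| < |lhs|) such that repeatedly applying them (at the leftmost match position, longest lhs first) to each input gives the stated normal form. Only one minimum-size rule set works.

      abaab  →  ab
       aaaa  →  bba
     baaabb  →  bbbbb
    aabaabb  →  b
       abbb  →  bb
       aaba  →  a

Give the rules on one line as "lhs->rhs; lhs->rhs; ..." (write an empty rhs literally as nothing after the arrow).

  | abaab => ab
  | aaaa => bba
  | baaabb => bbbbb
  | aabaabb => aabb => b

aaa->bb; aab->; abb->b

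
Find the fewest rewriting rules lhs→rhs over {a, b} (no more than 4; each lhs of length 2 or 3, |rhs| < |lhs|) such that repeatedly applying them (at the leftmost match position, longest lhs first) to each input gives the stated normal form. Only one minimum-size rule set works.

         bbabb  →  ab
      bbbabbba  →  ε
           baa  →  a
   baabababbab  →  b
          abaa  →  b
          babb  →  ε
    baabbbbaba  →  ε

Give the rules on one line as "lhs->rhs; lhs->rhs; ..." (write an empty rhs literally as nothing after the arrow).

aa->b; ba->; bb->; bba->ab

  | bbabb => abbb => ab
  | bbbabbba => babbba => bbba => ba => ε
  | baa => a
  | baabababbab => abababbab => ababbab => abbab => aabb => bbb => b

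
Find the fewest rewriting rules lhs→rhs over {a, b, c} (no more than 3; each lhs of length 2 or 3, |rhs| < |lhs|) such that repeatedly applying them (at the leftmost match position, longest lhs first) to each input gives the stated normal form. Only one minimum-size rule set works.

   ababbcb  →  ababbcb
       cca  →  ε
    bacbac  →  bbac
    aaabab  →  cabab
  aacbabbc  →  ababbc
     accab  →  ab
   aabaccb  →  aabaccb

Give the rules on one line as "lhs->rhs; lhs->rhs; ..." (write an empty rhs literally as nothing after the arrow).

  | ababbcb
  | cca => ε
  | bacbac => bbac
  | aaabab => cabab

aaa->ca; acb->b; cca->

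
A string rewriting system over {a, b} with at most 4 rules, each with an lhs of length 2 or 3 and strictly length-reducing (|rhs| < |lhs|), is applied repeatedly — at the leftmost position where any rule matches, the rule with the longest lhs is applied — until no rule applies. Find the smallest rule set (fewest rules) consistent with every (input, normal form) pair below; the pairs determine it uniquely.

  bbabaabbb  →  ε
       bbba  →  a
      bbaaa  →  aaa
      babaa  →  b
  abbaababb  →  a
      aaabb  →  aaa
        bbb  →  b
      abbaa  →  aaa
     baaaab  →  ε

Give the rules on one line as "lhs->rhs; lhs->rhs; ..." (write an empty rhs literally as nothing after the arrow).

  | bbabaabbb => abaabbb => baabbb => bbbb => bb => ε
  | bbba => ba => a
  | bbaaa => aaa
  | babaa => abaa => baa => b

aba->ba; ba->a; baa->b; bb->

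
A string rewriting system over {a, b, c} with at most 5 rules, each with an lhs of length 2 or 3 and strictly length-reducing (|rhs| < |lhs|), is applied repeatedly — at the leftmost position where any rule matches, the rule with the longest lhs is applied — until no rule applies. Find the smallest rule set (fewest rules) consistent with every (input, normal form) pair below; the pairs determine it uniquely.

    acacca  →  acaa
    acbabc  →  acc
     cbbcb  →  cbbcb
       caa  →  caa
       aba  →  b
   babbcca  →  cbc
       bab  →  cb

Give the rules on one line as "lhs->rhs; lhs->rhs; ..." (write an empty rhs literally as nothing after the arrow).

  | acacca => acaa
  | acbabc => accbc => acc
  | cbbcb
  | caa

aba->b; ba->c; cca->a; ccb->c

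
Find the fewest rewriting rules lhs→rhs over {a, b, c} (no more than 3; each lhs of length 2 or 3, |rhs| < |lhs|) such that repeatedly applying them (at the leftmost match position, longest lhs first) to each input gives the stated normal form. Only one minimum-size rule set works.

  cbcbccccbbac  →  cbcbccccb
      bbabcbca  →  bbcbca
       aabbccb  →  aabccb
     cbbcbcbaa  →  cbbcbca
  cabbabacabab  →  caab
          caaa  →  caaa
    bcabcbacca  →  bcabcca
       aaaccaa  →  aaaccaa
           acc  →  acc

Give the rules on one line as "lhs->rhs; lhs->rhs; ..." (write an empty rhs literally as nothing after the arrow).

  | cbcbccccbbac => cbcbccccb
  | bbabcbca => bbcbca
  | aabbccb => aabccb
  | cbbcbcbaa => cbbcbca

abb->ab; ba->; bac->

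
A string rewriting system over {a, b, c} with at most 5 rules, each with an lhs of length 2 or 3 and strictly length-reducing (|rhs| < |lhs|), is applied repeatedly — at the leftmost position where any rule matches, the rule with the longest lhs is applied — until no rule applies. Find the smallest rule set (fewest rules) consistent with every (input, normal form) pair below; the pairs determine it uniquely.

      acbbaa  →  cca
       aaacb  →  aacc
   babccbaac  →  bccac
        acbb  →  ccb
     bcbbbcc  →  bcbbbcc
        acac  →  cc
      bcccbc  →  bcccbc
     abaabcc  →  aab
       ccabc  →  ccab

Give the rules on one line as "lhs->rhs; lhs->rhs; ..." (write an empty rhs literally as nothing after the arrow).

abc->ab; aca->c; acb->cc; ba->

  | acbbaa => ccbaa => cca
  | aaacb => aacc
  | babccbaac => bccbaac => bccac
  | acbb => ccb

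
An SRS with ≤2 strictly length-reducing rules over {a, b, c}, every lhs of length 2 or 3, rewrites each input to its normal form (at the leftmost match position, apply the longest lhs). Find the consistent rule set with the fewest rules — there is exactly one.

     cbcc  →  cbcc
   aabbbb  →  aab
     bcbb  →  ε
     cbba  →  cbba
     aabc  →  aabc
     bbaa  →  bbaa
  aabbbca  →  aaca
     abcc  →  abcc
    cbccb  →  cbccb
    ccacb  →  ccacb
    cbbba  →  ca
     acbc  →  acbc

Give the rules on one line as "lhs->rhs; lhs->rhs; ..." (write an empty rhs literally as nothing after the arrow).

  | cbcc
  | aabbbb => aab
  | bcbb => bbb => ε
  | cbba

bbb->; bcb->bb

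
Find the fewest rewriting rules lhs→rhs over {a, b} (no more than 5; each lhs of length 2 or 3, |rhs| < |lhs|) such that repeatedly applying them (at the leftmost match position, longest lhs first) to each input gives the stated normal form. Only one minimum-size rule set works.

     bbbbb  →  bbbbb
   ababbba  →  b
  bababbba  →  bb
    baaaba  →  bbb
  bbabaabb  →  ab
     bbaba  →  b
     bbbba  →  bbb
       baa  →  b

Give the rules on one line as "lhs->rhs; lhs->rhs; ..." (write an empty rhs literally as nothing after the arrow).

  | bbbbb
  | ababbba => aabba => bba => b
  | bababbba => aabbba => bbba => bb
  | baaaba => bbbba => bbb

aa->; aaa->bb; bab->a; bba->b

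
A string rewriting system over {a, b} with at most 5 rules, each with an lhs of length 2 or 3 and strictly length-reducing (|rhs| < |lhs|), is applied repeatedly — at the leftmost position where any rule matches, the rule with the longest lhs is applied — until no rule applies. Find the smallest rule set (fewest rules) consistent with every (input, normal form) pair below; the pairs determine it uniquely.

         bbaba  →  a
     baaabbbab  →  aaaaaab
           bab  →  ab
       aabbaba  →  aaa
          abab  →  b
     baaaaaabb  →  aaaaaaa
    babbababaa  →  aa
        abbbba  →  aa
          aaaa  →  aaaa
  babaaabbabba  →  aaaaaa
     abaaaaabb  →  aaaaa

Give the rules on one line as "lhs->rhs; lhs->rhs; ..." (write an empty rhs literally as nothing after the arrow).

  | bbaba => aaba => a
  | baaabbbab => aaabbbab => aaaaaab
  | bab => ab
  | aabbaba => aaaaba => aaa

aba->; ba->a; bb->a; bbb->aa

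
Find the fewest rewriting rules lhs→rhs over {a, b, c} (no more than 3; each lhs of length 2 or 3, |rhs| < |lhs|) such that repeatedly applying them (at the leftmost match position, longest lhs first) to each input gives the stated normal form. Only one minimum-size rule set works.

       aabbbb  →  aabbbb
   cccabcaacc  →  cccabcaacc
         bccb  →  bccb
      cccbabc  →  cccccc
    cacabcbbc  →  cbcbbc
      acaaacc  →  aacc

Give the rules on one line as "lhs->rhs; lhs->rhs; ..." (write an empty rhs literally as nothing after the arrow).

  | aabbbb
  | cccabcaacc
  | bccb
  | cccbabc => cccccc

aca->; bab->cc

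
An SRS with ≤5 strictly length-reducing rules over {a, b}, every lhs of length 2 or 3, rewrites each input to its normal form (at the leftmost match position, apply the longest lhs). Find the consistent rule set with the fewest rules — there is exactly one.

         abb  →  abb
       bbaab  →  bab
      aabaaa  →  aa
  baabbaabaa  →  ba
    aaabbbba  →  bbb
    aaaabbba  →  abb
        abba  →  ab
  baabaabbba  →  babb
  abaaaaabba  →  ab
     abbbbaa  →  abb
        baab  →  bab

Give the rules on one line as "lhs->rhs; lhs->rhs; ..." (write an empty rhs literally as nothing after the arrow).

  | abb
  | bbaab => bab
  | aabaaa => abaaa => aa
  | baabbaabaa => babbaabaa => bababaa => bbaa => ba

aaa->; aab->ab; aba->; bba->b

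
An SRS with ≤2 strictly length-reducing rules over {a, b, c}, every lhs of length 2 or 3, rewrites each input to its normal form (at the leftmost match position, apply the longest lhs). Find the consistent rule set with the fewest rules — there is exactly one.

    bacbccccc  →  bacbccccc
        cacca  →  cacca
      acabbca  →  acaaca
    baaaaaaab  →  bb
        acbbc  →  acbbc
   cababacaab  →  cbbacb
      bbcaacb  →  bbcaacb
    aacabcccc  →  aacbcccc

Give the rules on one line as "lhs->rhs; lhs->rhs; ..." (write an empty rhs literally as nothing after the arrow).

  | bacbccccc
  | cacca
  | acabbca => acaaca
  | baaaaaaab => baaaaaab => baaaaab => baaaab => baaab => baab => bab => bb

ab->b; abb->aa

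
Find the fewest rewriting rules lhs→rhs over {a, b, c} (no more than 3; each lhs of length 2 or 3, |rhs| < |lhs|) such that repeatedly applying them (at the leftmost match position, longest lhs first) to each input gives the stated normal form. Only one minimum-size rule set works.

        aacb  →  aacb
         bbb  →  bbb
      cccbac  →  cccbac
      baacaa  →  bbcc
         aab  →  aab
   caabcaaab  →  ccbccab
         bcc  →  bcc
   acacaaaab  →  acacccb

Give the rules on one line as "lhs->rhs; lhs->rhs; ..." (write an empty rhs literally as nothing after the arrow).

  | aacb
  | bbb
  | cccbac
  | baacaa => bbcaa => bbcc

baa->bb; caa->cc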